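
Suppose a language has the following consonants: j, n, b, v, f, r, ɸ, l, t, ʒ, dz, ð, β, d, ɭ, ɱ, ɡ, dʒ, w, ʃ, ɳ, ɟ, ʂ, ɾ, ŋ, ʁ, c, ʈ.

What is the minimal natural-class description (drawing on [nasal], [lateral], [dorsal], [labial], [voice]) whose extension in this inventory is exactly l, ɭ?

Every target segment is [+lateral] and no other inventory member is, so one feature is enough.

[+lateral]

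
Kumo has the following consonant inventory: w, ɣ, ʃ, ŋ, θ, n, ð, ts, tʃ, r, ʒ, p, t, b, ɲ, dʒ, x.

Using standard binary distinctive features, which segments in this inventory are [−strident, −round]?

ɣ, ŋ, θ, n, ð, r, p, t, b, ɲ, x

Eliminate segments failing any feature: /w/ is [+round]; /ʃ, ts, tʃ, ʒ, dʒ/ are [+strident]. The remaining /ɣ, ŋ, θ, n, ð, r, p, t, b, ɲ, x/ satisfy [−strident], [−round].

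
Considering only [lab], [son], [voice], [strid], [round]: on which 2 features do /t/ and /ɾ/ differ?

/t/ (voiceless alveolar stop) and /ɾ/ (alveolar tap) agree on [−labial], [−strident], [−round]. They differ on [sonorant] (/t/ [−], /ɾ/ [+]), [voice] (/t/ [−], /ɾ/ [+]).

[sonorant], [voice]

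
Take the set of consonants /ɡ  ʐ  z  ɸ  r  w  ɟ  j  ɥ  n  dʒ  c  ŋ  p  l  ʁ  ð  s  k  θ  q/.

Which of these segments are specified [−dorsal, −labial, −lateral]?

Eliminate segments failing any feature: /ɡ, w, ɟ, j, ɥ, c, ŋ, ʁ, k, q/ are [+dorsal]; /ɸ, p/ are [+labial]; /l/ is [+lateral]. The remaining /ʐ, z, r, n, dʒ, ð, s, θ/ satisfy [−dorsal], [−labial], [−lateral].

ʐ, z, r, n, dʒ, ð, s, θ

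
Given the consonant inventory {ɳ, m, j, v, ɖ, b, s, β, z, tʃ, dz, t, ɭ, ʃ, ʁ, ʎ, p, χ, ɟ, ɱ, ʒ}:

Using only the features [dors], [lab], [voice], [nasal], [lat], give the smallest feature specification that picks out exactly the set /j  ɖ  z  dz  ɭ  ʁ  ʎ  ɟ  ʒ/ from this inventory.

[+voice, -nasal, -lab]

Every target segment is [+voice], [-nasal], [-labial]; each remaining inventory member fails at least one of these. Each conjunct is needed — [-nasal, -labial] alone would also admit /s, tʃ, t, ʃ, …/; [+voice, -labial] alone would also admit /ɳ/; [+voice, -nasal] alone would also admit /v, b, β/ — and no other combination of two listed features has exactly this extension, so three is the minimum.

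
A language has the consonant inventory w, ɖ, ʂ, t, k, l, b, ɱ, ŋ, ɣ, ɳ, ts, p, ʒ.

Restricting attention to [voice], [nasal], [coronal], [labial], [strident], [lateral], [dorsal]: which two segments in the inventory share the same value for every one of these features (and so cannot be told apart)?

ts, ʂ

On the given features, /ts/ and /ʂ/ have an identical profile: [−voice], [−nasal], [+coronal], [−labial], [+strident], [−lateral], [−dorsal]. No other two segments in the inventory coincide on all 7 features. (They do differ in [continuant] and [anterior], which are not among the given features.)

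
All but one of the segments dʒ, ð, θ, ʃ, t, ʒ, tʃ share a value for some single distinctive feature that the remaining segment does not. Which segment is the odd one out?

t

[distributed] groups all but one: /tʃ, ʃ, ð, ʒ, dʒ, θ/ share [+distributed] while /t/ (voiceless alveolar stop) alone is [−distributed]. Removing any other segment would not leave a single-feature class that excludes it.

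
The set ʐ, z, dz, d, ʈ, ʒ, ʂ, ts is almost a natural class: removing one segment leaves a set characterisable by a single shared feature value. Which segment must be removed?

ʒ

[distributed] groups all but one: /ʐ, z, ʈ, ʂ, ts, dz, d/ share [-distributed] while /ʒ/ (voiced postalveolar fricative) alone is [+distributed]. Removing any other segment would not leave a single-feature class that excludes it.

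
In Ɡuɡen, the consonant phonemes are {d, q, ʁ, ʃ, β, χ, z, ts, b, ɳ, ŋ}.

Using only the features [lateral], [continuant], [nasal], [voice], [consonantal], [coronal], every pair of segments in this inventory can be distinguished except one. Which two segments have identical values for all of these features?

Both /β/ and /ʁ/ are [−lateral], [+continuant], [−nasal], [+voice], [+consonantal], [−coronal]. Since the list omits [labial] and [dorsal] — which do distinguish the voiced bilabial fricative from the voiced uvular fricative — this pair collapses; all other pairs remain distinct.

β, ʁ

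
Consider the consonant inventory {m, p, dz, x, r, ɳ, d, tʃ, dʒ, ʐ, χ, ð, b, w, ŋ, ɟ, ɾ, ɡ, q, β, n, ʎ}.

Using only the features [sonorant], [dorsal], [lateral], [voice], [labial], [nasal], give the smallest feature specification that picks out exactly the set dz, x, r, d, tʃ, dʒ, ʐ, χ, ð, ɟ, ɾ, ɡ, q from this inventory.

/dz, x, r, d, tʃ, dʒ, ʐ, χ, ð, ɟ, ɾ, ɡ, q/ are all [−nasal], [−lateral], [−labial], and no other segment in the inventory matches all three values. Dropping any one of them over-generates: [−lateral, −labial] alone would also admit /ɳ, ŋ, n/; [−nasal, −labial] alone would also admit /ʎ/; [−nasal, −lateral] alone would also admit /p, b, w, β/. No other combination of two listed features picks out exactly this set either, so fewer than three features will not do.

[−nasal, −lateral, −labial]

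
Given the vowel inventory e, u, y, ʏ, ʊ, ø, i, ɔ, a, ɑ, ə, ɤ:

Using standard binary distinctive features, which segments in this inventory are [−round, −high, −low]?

The [−round] segments are /e, i, a, ɑ, ə, ɤ/.
Intersecting with [−high] gives /e, a, ɑ, ə, ɤ/.
Among these, [−low] leaves /e, ə, ɤ/.

e, ə, ɤ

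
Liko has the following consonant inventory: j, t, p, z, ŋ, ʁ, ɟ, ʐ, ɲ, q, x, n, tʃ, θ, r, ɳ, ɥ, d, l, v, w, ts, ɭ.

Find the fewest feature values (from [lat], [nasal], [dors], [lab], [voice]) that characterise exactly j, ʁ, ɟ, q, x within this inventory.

/j, ʁ, ɟ, q, x/ are all [-nasal], [-labial], [+dorsal], and no other segment in the inventory matches all three values. Dropping any one of them over-generates: [-labial, +dorsal] alone would also admit /ŋ, ɲ/; [-nasal, +dorsal] alone would also admit /ɥ, w/; [-nasal, -labial] alone would also admit /t, z, ʐ, tʃ, …/. No other combination of two listed features picks out exactly this set either, so fewer than three features will not do.

[-nasal, -lab, +dors]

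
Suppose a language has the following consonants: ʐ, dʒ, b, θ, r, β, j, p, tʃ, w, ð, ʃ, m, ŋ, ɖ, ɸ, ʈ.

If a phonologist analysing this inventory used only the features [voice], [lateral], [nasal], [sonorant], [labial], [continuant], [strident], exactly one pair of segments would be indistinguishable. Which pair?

Both /r/ and /j/ are [+voice], [−lateral], [−nasal], [+sonorant], [−labial], [+continuant], [−strident]. Since the list omits [dorsal] — which does distinguish the alveolar trill from the palatal glide — this pair collapses; all other pairs remain distinct.

r, j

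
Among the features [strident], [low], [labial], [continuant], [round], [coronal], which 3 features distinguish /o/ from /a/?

[labial], [round], [low]

/o/ (mid back rounded tense vowel) and /a/ (low unrounded vowel) agree on [−strident], [+continuant], [−coronal]. They differ on [labial] (/o/ [+], /a/ [−]), [round] (/o/ [+], /a/ [−]), [low] (/o/ [−], /a/ [+]).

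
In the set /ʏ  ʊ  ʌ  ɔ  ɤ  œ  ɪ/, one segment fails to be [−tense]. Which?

Every segment except /ɤ/ is [−tense]. /ɤ/ (mid back unrounded tense vowel) is [+tense], so it is the exception.

ɤ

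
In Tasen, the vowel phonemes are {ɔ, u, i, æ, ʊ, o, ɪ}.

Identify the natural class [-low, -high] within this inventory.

Checking each segment against [-low], [-high]: /ɔ/ (mid back rounded lax vowel), /o/ (mid back rounded tense vowel) satisfy every feature; every other segment in the inventory fails at least one.

ɔ, o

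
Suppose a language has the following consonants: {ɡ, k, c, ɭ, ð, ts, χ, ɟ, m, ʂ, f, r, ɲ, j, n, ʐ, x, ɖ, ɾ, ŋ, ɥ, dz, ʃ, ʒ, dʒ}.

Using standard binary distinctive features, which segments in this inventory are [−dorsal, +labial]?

m, f

Eliminate segments failing any feature: /ɡ, k, c, χ, ɟ, ɲ, j, x, ŋ, ɥ/ are [+dorsal]; /ɭ, ð, ts, ʂ, r, n, ʐ, ɖ, ɾ, dz, ʃ, ʒ, dʒ/ are [−labial]. The remaining /m, f/ satisfy [−dorsal], [+labial].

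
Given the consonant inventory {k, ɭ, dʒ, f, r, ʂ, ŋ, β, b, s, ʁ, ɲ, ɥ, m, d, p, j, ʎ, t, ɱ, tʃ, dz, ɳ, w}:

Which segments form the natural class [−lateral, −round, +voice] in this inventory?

dʒ, r, ŋ, β, b, ʁ, ɲ, m, d, j, ɱ, dz, ɳ

The [−lateral] segments are /k, dʒ, f, r, ʂ, ŋ, β, b, s, ʁ, ɲ, ɥ, m, d, p, j, t, ɱ, tʃ, dz, ɳ, w/.
Then [−round] gives /k, dʒ, f, r, ʂ, ŋ, β, b, s, ʁ, ɲ, m, d, p, j, t, ɱ, tʃ, dz, ɳ/.
Among these, [+voice] leaves /dʒ, r, ŋ, β, b, ʁ, ɲ, m, d, j, ɱ, dz, ɳ/.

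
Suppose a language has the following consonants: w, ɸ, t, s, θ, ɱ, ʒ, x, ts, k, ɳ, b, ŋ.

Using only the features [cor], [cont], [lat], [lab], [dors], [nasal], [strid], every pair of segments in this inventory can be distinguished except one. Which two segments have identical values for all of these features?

Both /s/ and /ʒ/ are [+coronal], [+continuant], [-lateral], [-labial], [-dorsal], [-nasal], [+strident]. Since the list omits [voice], [anterior] and [distributed] — which do distinguish the voiceless alveolar fricative from the voiced postalveolar fricative — this pair collapses; all other pairs remain distinct.

s, ʒ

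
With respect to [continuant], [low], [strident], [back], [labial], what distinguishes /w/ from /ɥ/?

/w/ (labial-velar glide) and /ɥ/ (labial-palatal glide) agree on [+continuant], [−low], [−strident], [+labial]. They differ on [back] (/w/ [+], /ɥ/ [−]).

[back]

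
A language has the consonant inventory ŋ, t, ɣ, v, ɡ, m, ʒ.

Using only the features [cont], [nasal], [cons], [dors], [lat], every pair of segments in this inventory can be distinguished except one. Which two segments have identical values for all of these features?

On the given features, /ʒ/ and /v/ have an identical profile: [+continuant], [-nasal], [+consonantal], [-dorsal], [-lateral]. No other two segments in the inventory coincide on all 5 features. (They do differ in [labial] and [coronal], which are not among the given features.)

ʒ, v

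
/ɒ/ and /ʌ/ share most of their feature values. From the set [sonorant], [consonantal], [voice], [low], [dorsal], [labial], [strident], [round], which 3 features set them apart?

[labial], [round], [low]

/ɒ/ is the low back rounded vowel and /ʌ/ is the mid back unrounded lax vowel. Both are [+sonorant], [-consonantal], [+voice], [+dorsal], [-strident]. /ɒ/ is [+labial] while /ʌ/ is [-labial]; /ɒ/ is [+round] while /ʌ/ is [-round]; /ɒ/ is [+low] while /ʌ/ is [-low], so the distinguishing features are [labial], [round], [low].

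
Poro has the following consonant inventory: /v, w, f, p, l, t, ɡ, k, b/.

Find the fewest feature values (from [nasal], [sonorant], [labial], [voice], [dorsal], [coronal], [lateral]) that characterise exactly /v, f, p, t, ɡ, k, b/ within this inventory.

Every target segment is [-sonorant] and no other inventory member is, so one feature is enough.

[-sonorant]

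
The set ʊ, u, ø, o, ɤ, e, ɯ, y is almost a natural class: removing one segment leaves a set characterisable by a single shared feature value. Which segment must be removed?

The remaining segments after removing /ʊ/ share [+tense]; /ʊ/ (high back rounded lax vowel) is [-tense]. For every other candidate removal, the leftover set fails to share any single feature value that the removed segment lacks.

ʊ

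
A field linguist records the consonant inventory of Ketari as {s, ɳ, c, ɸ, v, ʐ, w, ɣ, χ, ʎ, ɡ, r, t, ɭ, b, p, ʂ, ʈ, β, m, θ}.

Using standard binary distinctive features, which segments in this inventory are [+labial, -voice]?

ɸ, p

The [+labial] segments are /ɸ, v, w, b, p, β, m/.
Of those, [-voice] leaves /ɸ, p/.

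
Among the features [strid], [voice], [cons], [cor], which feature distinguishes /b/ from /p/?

The two segments share [−strident], [+consonantal], [−coronal]. The only feature from the list on which they differ: /b/ is [+voice] while /p/ is [−voice].

[voice]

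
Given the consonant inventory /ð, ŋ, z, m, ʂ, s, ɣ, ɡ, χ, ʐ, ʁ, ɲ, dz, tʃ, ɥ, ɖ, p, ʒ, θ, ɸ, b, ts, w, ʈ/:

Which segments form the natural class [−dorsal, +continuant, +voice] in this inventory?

Eliminate segments failing any feature: /ŋ, ɣ, ɡ, χ, ʁ, ɲ, ɥ, w/ are [+dorsal]; /m, dz, tʃ, ɖ, p, b, ts, ʈ/ are [−continuant]; /ʂ, s, θ, ɸ/ are [−voice]. The remaining /ð, z, ʐ, ʒ/ satisfy [−dorsal], [+continuant], [+voice].

ð, z, ʐ, ʒ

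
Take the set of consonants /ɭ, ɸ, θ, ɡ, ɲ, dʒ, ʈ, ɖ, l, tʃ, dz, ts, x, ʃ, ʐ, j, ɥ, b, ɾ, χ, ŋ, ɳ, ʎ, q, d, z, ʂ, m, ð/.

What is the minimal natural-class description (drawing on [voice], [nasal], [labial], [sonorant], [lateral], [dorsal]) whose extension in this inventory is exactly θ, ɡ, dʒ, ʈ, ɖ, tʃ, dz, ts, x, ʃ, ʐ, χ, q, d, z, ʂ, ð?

[−sonorant, −labial]

The class [−sonorant], [−labial] has exactly /θ, ɡ, dʒ, ʈ, ɖ, tʃ, dz, ts, x, ʃ, ʐ, χ, q, d, z, ʂ, ð/ as its extension in this inventory. No smaller conjunction from the listed features achieves this: [−labial] alone would also admit /ɭ, ɲ, l, j, …/; [−sonorant] alone would also admit /ɸ, b/; and checking the remaining single features turns up none with this extension.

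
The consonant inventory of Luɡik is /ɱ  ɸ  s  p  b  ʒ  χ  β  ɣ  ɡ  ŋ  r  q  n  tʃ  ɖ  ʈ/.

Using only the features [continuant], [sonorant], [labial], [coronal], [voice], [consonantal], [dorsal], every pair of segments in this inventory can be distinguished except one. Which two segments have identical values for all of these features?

On the given features, /ʈ/ and /tʃ/ have an identical profile: [−continuant], [−sonorant], [−labial], [+coronal], [−voice], [+consonantal], [−dorsal]. No other two segments in the inventory coincide on all 7 features. (They do differ in [strident], [delayed release] and [distributed], which are not among the given features.)

ʈ, tʃ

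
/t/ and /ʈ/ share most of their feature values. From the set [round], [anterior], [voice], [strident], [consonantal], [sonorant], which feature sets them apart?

The two segments share [−round], [−voice], [−strident], [+consonantal], [−sonorant]. The only feature from the list on which they differ: /t/ is [+anterior] while /ʈ/ is [−anterior].

[anterior]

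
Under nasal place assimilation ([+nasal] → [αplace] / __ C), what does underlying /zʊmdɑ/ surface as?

/m/ sits before the [+coronal] consonant /d/, so it takes on [+coronal] and surfaces as /n/. The rest of the form is unaffected: [zʊndɑ].

[zʊndɑ]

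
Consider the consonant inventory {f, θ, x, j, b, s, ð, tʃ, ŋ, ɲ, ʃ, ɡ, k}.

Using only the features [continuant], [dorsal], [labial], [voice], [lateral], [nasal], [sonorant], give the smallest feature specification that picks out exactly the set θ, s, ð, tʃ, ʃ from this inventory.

/θ, s, ð, tʃ, ʃ/ are all [−labial], [−dorsal], and no other segment in the inventory matches both values. Dropping any one of them over-generates: [−dorsal] alone would also admit /f, b/; [−labial] alone would also admit /x, j, ŋ, ɲ, …/. No other single listed feature picks out exactly this set either, so fewer than two features will not do.

[−labial, −dorsal]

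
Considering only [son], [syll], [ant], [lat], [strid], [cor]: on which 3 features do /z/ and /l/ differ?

/z/ is the voiced alveolar fricative and /l/ is the alveolar lateral approximant. Both are [−syllabic], [+anterior], [+coronal]. /z/ is [−sonorant] while /l/ is [+sonorant]; /z/ is [−lateral] while /l/ is [+lateral]; /z/ is [+strident] while /l/ is [−strident], so the distinguishing features are [sonorant], [lateral], [strident].

[sonorant], [lateral], [strident]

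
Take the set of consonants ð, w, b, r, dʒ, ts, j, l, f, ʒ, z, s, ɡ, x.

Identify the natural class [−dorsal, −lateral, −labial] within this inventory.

Checking each segment against [−dorsal], [−lateral], [−labial]: /ð/ (voiced dental fricative), /r/ (alveolar trill), /dʒ/ (voiced postalveolar affricate), /ts/ (voiceless alveolar affricate), /ʒ/ (voiced postalveolar fricative), /z/ (voiced alveolar fricative), among others, satisfy every feature; every other segment in the inventory fails at least one.

ð, r, dʒ, ts, ʒ, z, s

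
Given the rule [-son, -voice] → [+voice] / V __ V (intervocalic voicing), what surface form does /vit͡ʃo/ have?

[vid͡ʒo]

The only segment in the rule's environment that also matches [-son, -voice] is /t͡ʃ/. Applying [+voice] turns the voiceless postalveolar affricate into /d͡ʒ/ (voiced postalveolar affricate), giving [vid͡ʒo].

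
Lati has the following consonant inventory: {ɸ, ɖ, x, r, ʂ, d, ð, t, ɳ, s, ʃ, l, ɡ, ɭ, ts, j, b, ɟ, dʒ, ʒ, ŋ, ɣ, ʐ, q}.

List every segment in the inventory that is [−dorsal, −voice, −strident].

The [−dorsal] segments are /ɸ, ɖ, r, ʂ, d, ð, t, ɳ, s, ʃ, l, ɭ, ts, b, dʒ, ʒ, ʐ/.
Among these, [−voice] gives /ɸ, ʂ, t, s, ʃ, ts/.
Within that set, [−strident] leaves /ɸ, t/.

ɸ, t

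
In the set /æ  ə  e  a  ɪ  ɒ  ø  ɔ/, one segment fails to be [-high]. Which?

ɪ

Every segment except /ɪ/ is [-high]. /ɪ/ (high front unrounded lax vowel) is [+high], so it is the exception.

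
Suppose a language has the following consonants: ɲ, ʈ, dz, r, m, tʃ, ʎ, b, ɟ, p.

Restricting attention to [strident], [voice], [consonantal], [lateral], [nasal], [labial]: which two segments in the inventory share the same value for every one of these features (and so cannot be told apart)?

r, ɟ

/r/ (alveolar trill) and /ɟ/ (voiced palatal stop) are both [-strident], [+voice], [+consonantal], [-lateral], [-nasal], [-labial], so none of the listed features separates them. (They do differ in [sonorant], [continuant] and [dorsal], which are not among the given features.) Every other pair in the inventory differs on at least one listed feature.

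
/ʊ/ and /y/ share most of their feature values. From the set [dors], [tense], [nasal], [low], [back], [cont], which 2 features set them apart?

The two segments share [+dorsal], [-nasal], [-low], [+continuant]. The only features from the list on which they differ: /ʊ/ is [+back] while /y/ is [-back]; /ʊ/ is [-tense] while /y/ is [+tense].

[back], [tense]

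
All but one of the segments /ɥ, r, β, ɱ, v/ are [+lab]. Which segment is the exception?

r

/β, ɥ, ɱ, v/ are all [+labial]; /r/ (alveolar trill) is [−labial].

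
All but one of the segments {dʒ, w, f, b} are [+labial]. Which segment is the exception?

dʒ

/w, f, b/ are all [+labial]; /dʒ/ (voiced postalveolar affricate) is [−labial].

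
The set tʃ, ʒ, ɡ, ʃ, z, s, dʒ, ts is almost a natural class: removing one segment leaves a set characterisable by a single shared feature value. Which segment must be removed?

ɡ

/z, ts, tʃ, s, ʃ, ʒ, dʒ/ are all [+strident], but /ɡ/ (voiced velar stop) is [−strident]. No other single segment can be removed to leave a set sharing one feature value that the removed segment lacks, so /ɡ/ is the odd one out.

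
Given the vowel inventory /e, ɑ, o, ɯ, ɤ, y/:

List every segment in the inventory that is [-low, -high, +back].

First, the [-low] segments are /e, o, ɯ, ɤ, y/.
Then [-high] gives /e, o, ɤ/.
Then [+back] leaves /o, ɤ/.

o, ɤ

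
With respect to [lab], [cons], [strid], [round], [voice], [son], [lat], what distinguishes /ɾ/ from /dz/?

The two segments share [-labial], [+consonantal], [-round], [+voice], [-lateral]. The only features from the list on which they differ: /ɾ/ is [+sonorant] while /dz/ is [-sonorant]; /ɾ/ is [-strident] while /dz/ is [+strident].

[sonorant], [strident]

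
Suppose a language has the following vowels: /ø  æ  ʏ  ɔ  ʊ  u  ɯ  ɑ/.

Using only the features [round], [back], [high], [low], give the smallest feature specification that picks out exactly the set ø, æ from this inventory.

[−high, −back]

/ø, æ/ are all [−high], [−back], and no other segment in the inventory matches both values. Dropping any one of them over-generates: [−back] alone would also admit /ʏ/; [−high] alone would also admit /ɔ, ɑ/. No other single listed feature picks out exactly this set either, so fewer than two features will not do.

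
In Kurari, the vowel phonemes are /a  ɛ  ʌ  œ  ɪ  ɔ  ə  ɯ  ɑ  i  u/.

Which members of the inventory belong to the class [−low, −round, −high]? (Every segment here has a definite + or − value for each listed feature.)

Checking each segment against [−low], [−round], [−high]: /ɛ/ (mid front unrounded lax vowel), /ʌ/ (mid back unrounded lax vowel), /ə/ (mid central vowel (schwa)) satisfy every feature; every other segment in the inventory fails at least one.

ɛ, ʌ, ə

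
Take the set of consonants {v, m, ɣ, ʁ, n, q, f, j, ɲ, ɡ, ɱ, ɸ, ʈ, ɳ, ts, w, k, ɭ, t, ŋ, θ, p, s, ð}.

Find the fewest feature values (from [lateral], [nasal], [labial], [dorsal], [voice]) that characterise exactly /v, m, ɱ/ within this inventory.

[+voice, +labial, −dorsal]

/v, m, ɱ/ are all [+voice], [+labial], [−dorsal], and no other segment in the inventory matches all three values. Dropping any one of them over-generates: [+labial, −dorsal] alone would also admit /f, ɸ, p/; [+voice, −dorsal] alone would also admit /n, ɳ, ɭ, ð/; [+voice, +labial] alone would also admit /w/. No other combination of two listed features picks out exactly this set either, so fewer than three features will not do.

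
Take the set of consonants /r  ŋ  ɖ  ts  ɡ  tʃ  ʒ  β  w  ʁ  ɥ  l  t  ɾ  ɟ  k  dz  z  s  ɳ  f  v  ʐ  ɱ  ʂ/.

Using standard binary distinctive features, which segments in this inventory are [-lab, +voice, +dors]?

First, the [-labial] segments are /r, ŋ, ɖ, ts, ɡ, tʃ, ʒ, ʁ, l, t, ɾ, ɟ, k, dz, z, s, ɳ, ʐ, ʂ/.
Of those, [+voice] gives /r, ŋ, ɖ, ɡ, ʒ, ʁ, l, ɾ, ɟ, dz, z, ɳ, ʐ/.
Then [+dorsal] leaves /ŋ, ɡ, ʁ, ɟ/.

ŋ, ɡ, ʁ, ɟ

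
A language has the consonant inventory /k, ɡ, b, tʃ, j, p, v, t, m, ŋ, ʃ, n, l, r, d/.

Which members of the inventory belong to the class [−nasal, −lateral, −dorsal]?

b, tʃ, p, v, t, ʃ, r, d

Eliminate segments failing any feature: /k, ɡ, j/ are [+dorsal]; /m, ŋ, n/ are [+nasal]; /l/ is [+lateral]. The remaining /b, tʃ, p, v, t, ʃ, r, d/ satisfy [−nasal], [−lateral], [−dorsal].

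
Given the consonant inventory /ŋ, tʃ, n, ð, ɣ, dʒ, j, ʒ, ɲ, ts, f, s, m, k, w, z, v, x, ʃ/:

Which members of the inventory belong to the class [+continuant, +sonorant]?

j, w

First, the [+continuant] segments are /ð, ɣ, j, ʒ, f, s, w, z, v, x, ʃ/.
Among these, [+sonorant] leaves /j, w/.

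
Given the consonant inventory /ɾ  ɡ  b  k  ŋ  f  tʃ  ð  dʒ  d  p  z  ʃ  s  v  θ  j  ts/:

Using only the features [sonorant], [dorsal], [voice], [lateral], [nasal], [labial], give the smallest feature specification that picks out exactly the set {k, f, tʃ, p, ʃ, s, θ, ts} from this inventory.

[−voice]

Every target segment is [−voice] and no other inventory member is, so one feature is enough.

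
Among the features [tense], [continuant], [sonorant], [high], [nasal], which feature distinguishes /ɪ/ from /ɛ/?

[high]

The two segments share [−tense], [+continuant], [+sonorant], [−nasal]. The only feature from the list on which they differ: /ɪ/ is [+high] while /ɛ/ is [−high].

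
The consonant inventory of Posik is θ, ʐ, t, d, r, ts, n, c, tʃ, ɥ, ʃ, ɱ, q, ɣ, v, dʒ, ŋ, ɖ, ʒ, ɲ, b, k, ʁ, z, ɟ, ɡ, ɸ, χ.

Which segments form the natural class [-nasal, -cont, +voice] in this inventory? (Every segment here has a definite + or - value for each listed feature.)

d, dʒ, ɖ, b, ɟ, ɡ

Among the inventory, the [-nasal] segments are /θ, ʐ, t, d, r, ts, c, tʃ, ɥ, ʃ, q, ɣ, v, dʒ, ɖ, ʒ, b, k, ʁ, z, ɟ, ɡ, ɸ, χ/.
Within that set, [-continuant] gives /t, d, ts, c, tʃ, q, dʒ, ɖ, b, k, ɟ, ɡ/.
Then [+voice] leaves /d, dʒ, ɖ, b, ɟ, ɡ/.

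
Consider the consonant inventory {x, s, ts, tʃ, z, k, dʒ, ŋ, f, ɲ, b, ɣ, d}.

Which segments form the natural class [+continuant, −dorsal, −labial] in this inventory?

Checking each segment against [+continuant], [−dorsal], [−labial]: /s/ (voiceless alveolar fricative), /z/ (voiced alveolar fricative) satisfy every feature; every other segment in the inventory fails at least one.

s, z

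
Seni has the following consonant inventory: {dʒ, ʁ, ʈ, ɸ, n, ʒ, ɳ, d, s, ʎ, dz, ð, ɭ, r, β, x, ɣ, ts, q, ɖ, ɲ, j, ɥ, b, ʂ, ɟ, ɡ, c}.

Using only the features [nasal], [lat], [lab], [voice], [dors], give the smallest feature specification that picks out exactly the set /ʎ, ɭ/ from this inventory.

Every target segment is [+lateral] and no other inventory member is, so one feature is enough.

[+lat]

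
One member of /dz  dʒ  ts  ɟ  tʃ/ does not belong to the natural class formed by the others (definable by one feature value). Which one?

ɟ

The remaining segments after removing /ɟ/ share [+delayed release]; /ɟ/ (voiced palatal stop) is [-delayed release]. For every other candidate removal, the leftover set fails to share any single feature value that the removed segment lacks.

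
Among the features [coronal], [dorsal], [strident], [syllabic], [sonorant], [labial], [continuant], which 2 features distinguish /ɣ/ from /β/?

/ɣ/ is the voiced velar fricative and /β/ is the voiced bilabial fricative. Both are [-coronal], [-strident], [-syllabic], [-sonorant], [+continuant]. /ɣ/ is [-labial] while /β/ is [+labial]; /ɣ/ is [+dorsal] while /β/ is [-dorsal], so the distinguishing features are [labial], [dorsal].

[labial], [dorsal]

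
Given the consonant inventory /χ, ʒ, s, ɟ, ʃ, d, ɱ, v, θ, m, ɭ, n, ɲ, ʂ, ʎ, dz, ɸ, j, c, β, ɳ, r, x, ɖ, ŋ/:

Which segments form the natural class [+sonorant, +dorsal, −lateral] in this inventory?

Eliminate segments failing any feature: /χ, ʒ, s, ɟ, ʃ, d, v, θ, ʂ, dz, ɸ, c, β, x, ɖ/ are [−sonorant]; /ɱ, m, ɭ, n, ɳ, r/ are [−dorsal]; /ʎ/ is [+lateral]. The remaining /ɲ, j, ŋ/ satisfy [+sonorant], [+dorsal], [−lateral].

ɲ, j, ŋ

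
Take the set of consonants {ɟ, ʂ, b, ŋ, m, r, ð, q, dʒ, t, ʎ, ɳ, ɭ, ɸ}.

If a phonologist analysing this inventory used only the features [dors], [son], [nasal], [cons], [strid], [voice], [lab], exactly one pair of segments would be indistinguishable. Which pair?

ɭ, r

/ɭ/ (retroflex lateral approximant) and /r/ (alveolar trill) are both [−dorsal], [+sonorant], [−nasal], [+consonantal], [−strident], [+voice], [−labial], so none of the listed features separates them. (They do differ in [lateral] and [anterior], which are not among the given features.) Every other pair in the inventory differs on at least one listed feature.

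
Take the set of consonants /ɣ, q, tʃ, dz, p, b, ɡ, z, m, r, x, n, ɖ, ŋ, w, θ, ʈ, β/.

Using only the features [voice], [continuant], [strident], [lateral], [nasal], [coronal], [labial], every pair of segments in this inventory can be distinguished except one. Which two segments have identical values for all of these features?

/β/ (voiced bilabial fricative) and /w/ (labial-velar glide) are both [+voice], [+continuant], [−strident], [−lateral], [−nasal], [−coronal], [+labial], so none of the listed features separates them. (They do differ in [sonorant], [round] and [dorsal], which are not among the given features.) Every other pair in the inventory differs on at least one listed feature.

β, w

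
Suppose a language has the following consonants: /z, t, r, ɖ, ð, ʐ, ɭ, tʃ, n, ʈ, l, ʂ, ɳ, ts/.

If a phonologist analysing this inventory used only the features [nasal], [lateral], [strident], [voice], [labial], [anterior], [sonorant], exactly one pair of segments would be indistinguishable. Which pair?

/ʂ/ (voiceless retroflex fricative) and /tʃ/ (voiceless postalveolar affricate) are both [-nasal], [-lateral], [+strident], [-voice], [-labial], [-anterior], [-sonorant], so none of the listed features separates them. (They do differ in [continuant] and [distributed], which are not among the given features.) Every other pair in the inventory differs on at least one listed feature.

ʂ, tʃ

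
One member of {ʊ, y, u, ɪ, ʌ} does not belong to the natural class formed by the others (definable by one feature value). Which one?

ʌ

/u, ɪ, y, ʊ/ are all [+high], but /ʌ/ (mid back unrounded lax vowel) is [−high]. No other single segment can be removed to leave a set sharing one feature value that the removed segment lacks, so /ʌ/ is the odd one out.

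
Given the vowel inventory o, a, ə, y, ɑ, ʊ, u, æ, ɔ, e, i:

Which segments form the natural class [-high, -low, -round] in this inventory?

Checking each segment against [-high], [-low], [-round]: /ə/ (mid central vowel (schwa)), /e/ (mid front unrounded tense vowel) satisfy every feature; every other segment in the inventory fails at least one.

ə, e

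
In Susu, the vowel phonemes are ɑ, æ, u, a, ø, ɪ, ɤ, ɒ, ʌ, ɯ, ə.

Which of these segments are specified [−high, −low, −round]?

ɤ, ʌ, ə

Checking each segment against [−high], [−low], [−round]: /ɤ/ (mid back unrounded tense vowel), /ʌ/ (mid back unrounded lax vowel), /ə/ (mid central vowel (schwa)) satisfy every feature; every other segment in the inventory fails at least one.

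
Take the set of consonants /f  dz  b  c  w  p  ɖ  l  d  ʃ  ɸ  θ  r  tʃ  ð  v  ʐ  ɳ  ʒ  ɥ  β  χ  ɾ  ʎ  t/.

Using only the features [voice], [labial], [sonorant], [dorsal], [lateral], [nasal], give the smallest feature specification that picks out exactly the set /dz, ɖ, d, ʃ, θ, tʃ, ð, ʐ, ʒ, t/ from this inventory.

[−sonorant, −labial, −dorsal]

Every target segment is [−sonorant], [−labial], [−dorsal]; each remaining inventory member fails at least one of these. Each conjunct is needed — [−labial, −dorsal] alone would also admit /l, r, ɳ, ɾ/; [−sonorant, −dorsal] alone would also admit /f, b, p, ɸ, …/; [−sonorant, −labial] alone would also admit /c, χ/ — and no other combination of two listed features has exactly this extension, so three is the minimum.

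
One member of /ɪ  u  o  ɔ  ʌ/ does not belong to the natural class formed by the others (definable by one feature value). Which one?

The remaining segments after removing /ɪ/ share [+back]; /ɪ/ (high front unrounded lax vowel) is [−back]. For every other candidate removal, the leftover set fails to share any single feature value that the removed segment lacks.

ɪ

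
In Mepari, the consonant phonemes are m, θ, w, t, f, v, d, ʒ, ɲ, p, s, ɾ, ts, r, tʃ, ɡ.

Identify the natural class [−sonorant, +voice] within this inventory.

v, d, ʒ, ɡ

First, the [−sonorant] segments are /θ, t, f, v, d, ʒ, p, s, ts, tʃ, ɡ/.
Intersecting with [+voice] leaves /v, d, ʒ, ɡ/.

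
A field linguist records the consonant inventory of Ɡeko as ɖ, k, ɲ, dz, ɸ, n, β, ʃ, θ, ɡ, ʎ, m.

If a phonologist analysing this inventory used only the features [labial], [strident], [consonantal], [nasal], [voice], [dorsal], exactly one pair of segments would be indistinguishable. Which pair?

/ɡ/ (voiced velar stop) and /ʎ/ (palatal lateral approximant) are both [-labial], [-strident], [+consonantal], [-nasal], [+voice], [+dorsal], so none of the listed features separates them. (They do differ in [sonorant], [lateral] and [back], which are not among the given features.) Every other pair in the inventory differs on at least one listed feature.

ɡ, ʎ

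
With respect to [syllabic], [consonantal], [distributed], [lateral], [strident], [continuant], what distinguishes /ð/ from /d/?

/ð/ is the voiced dental fricative and /d/ is the voiced alveolar stop. Both are [−syllabic], [+consonantal], [−lateral], [−strident]. /ð/ is [+continuant] while /d/ is [−continuant]; /ð/ is [+distributed] while /d/ is [−distributed], so the distinguishing features are [continuant], [distributed].

[continuant], [distributed]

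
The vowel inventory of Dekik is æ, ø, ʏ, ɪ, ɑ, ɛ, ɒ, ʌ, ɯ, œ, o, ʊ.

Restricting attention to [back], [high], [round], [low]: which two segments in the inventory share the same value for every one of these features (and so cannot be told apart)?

/œ/ (mid front rounded lax vowel) and /ø/ (mid front rounded tense vowel) are both [-back], [-high], [+round], [-low], so none of the listed features separates them. (They do differ in [tense], which is not among the given features.) Every other pair in the inventory differs on at least one listed feature.

œ, ø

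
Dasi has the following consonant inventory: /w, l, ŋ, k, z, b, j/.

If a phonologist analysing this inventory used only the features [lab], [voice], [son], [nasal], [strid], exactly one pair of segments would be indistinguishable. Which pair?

l, j

Both /l/ and /j/ are [-labial], [+voice], [+sonorant], [-nasal], [-strident]. Since the list omits [lateral] and [dorsal] — which do distinguish the alveolar lateral approximant from the palatal glide — this pair collapses; all other pairs remain distinct.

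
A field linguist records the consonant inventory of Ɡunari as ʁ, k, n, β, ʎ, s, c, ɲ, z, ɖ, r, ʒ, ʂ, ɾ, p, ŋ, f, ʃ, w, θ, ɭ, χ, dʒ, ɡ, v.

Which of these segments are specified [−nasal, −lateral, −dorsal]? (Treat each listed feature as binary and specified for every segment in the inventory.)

Checking each segment against [−nasal], [−lateral], [−dorsal]: /β/ (voiced bilabial fricative), /s/ (voiceless alveolar fricative), /z/ (voiced alveolar fricative), /ɖ/ (voiced retroflex stop), /r/ (alveolar trill), /ʒ/ (voiced postalveolar fricative), among others, satisfy every feature; every other segment in the inventory fails at least one.

β, s, z, ɖ, r, ʒ, ʂ, ɾ, p, f, ʃ, θ, dʒ, v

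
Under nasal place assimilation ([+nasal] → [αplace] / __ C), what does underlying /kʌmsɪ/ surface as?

The only nasal preceding a consonant is /m/ before /s/. /s/ is [+coronal], so /m/ → /n/, giving [kʌnsɪ].

[kʌnsɪ]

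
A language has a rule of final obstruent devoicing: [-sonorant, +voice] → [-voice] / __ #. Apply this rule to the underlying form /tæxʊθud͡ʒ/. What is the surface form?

The only segment in the rule's environment that also matches [-sonorant, +voice] is /d͡ʒ/. Applying [-voice] turns the voiced postalveolar affricate into /t͡ʃ/ (voiceless postalveolar affricate), giving [tæxʊθut͡ʃ].

[tæxʊθut͡ʃ]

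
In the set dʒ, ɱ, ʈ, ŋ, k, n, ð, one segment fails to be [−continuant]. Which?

ð

Every segment except /ð/ is [−continuant]. /ð/ (voiced dental fricative) is [+continuant], so it is the exception.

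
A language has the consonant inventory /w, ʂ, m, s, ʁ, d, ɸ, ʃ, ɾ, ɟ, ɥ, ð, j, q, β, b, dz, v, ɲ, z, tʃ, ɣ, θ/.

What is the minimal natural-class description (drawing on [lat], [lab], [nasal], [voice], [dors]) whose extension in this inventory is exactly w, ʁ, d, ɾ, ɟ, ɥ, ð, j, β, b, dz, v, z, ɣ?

[+voice, −nasal]

Every target segment is [+voice], [−nasal]; each remaining inventory member fails at least one of these. Each conjunct is needed — [−nasal] alone would also admit /ʂ, s, ɸ, ʃ, …/; [+voice] alone would also admit /m, ɲ/ — and no other single listed feature has exactly this extension, so two is the minimum.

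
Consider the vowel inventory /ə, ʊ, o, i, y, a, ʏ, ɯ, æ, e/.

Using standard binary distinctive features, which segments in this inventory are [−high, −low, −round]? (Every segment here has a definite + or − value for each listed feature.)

First, the [−high] segments are /ə, o, a, æ, e/.
Of those, [−low] gives /ə, o, e/.
Within that set, [−round] leaves /ə, e/.

ə, e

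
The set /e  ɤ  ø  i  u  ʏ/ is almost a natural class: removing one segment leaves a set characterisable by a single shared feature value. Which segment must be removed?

ʏ

/ø, e, i, ɤ, u/ are all [+tense], but /ʏ/ (high front rounded lax vowel) is [−tense]. No other single segment can be removed to leave a set sharing one feature value that the removed segment lacks, so /ʏ/ is the odd one out.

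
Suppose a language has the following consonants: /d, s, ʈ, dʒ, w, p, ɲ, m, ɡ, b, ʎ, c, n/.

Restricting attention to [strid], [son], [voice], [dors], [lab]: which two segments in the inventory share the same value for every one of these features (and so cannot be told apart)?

/ʎ/ (palatal lateral approximant) and /ɲ/ (palatal nasal) are both [-strident], [+sonorant], [+voice], [+dorsal], [-labial], so none of the listed features separates them. (They do differ in [nasal] and [lateral], which are not among the given features.) Every other pair in the inventory differs on at least one listed feature.

ʎ, ɲ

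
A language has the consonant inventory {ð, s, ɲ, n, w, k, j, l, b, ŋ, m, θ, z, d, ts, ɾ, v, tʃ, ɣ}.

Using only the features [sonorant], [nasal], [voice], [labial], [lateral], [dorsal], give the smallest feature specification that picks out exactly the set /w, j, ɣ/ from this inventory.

[+voice, −nasal, +dorsal]

The class [+voice], [−nasal], [+dorsal] has exactly /w, j, ɣ/ as its extension in this inventory. No smaller conjunction from the listed features achieves this: [−nasal, +dorsal] alone would also admit /k/; [+voice, +dorsal] alone would also admit /ɲ, ŋ/; [+voice, −nasal] alone would also admit /ð, l, b, z, …/; and checking the remaining two-feature bundles turns up none with this extension.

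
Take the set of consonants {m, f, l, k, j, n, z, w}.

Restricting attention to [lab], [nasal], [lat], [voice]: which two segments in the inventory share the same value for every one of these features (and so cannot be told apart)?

On the given features, /z/ and /j/ have an identical profile: [−labial], [−nasal], [−lateral], [+voice]. No other two segments in the inventory coincide on all 4 features. (They do differ in [sonorant], [strident] and [dorsal], which are not among the given features.)

z, j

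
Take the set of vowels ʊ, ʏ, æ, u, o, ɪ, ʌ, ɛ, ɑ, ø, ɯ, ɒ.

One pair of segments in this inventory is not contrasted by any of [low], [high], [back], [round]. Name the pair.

/u/ (high back rounded tense vowel) and /ʊ/ (high back rounded lax vowel) are both [−low], [+high], [+back], [+round], so none of the listed features separates them. (They do differ in [tense], which is not among the given features.) Every other pair in the inventory differs on at least one listed feature.

u, ʊ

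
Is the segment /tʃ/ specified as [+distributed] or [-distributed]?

As the voiceless postalveolar affricate, /tʃ/ is [+distributed].

[+distributed]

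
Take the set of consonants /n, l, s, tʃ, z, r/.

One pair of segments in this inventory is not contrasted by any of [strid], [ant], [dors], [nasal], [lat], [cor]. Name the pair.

s, z

/s/ (voiceless alveolar fricative) and /z/ (voiced alveolar fricative) are both [+strident], [+anterior], [-dorsal], [-nasal], [-lateral], [+coronal], so none of the listed features separates them. (They do differ in [voice], which is not among the given features.) Every other pair in the inventory differs on at least one listed feature.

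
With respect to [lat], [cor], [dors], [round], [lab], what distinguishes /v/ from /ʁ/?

/v/ (voiced labiodental fricative) and /ʁ/ (voiced uvular fricative) agree on [-lateral], [-coronal], [-round]. They differ on [labial] (/v/ [+], /ʁ/ [-]), [dorsal] (/v/ [-], /ʁ/ [+]).

[labial], [dorsal]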